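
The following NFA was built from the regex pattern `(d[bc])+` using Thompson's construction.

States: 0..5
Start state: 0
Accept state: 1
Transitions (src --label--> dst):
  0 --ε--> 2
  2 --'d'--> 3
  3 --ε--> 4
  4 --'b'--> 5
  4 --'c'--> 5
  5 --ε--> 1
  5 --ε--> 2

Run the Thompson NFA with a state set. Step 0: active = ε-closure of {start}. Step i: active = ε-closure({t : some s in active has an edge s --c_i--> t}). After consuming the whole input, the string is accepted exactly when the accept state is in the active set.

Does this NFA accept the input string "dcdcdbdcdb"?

S₀ = ε-closure({0}) = {0,2}
'd' @ 1: {3,4}
'c' @ 2: {1,2,5}  (accept∈set)
'd' @ 3: {3,4}
'c' @ 4: {1,2,5}  (accept∈set)
'd' @ 5: {3,4}
'b' @ 6: {1,2,5}  (accept∈set)
'd' @ 7: {3,4}
'c' @ 8: {1,2,5}  (accept∈set)
'd' @ 9: {3,4}
'b' @ 10: {1,2,5}  (accept∈set)
after full input: {1,2,5}  (accept=1 in)

Answer: ACCEPT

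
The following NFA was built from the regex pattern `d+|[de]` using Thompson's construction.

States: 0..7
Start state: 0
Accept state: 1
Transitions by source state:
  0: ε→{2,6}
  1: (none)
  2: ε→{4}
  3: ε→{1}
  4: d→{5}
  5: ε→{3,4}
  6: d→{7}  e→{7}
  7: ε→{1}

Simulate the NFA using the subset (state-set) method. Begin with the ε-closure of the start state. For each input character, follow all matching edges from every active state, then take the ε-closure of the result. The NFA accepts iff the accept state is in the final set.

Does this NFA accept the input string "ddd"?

initial (ε-close {0}): {0,2,4,6}
'd' @ 1: {1,3,4,5,7}  (accept∈set)
'd' @ 2: {1,3,4,5}  (accept∈set)
'd' @ 3: {1,3,4,5}  (accept∈set)
after full input: {1,3,4,5}  (accept=1 in)

Answer: ACCEPT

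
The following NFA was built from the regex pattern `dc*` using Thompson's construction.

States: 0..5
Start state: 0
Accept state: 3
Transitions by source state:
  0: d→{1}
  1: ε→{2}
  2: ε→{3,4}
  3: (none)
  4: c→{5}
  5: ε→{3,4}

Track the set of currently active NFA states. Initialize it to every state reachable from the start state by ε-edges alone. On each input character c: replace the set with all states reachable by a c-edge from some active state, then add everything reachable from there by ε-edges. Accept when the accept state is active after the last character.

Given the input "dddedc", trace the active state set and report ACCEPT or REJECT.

Answer: REJECT

Derivation:
S₀ = ε-closure({0}) = {0}
'd' @ 1: {1,2,3,4}  (accept∈set)
'd' @ 2: {}  — dead — no transitions
rest 'dedc' ignored (set empty)
final: {}; accept 3 not in set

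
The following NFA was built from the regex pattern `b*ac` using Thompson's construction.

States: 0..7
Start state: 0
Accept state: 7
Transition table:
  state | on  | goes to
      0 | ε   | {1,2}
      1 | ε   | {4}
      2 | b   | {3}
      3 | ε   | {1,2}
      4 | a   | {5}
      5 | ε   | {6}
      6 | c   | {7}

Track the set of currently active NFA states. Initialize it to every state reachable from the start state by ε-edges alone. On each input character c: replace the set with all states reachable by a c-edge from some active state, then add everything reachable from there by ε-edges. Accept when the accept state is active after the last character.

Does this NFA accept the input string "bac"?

initial (ε-close {0}): {0,1,2,4}
'b' @ 1: {1,2,3,4}
'a' @ 2: {5,6}
'c' @ 3: {7}  ✓accept
after full input: {7}  (accept=7 in)

Answer: ACCEPT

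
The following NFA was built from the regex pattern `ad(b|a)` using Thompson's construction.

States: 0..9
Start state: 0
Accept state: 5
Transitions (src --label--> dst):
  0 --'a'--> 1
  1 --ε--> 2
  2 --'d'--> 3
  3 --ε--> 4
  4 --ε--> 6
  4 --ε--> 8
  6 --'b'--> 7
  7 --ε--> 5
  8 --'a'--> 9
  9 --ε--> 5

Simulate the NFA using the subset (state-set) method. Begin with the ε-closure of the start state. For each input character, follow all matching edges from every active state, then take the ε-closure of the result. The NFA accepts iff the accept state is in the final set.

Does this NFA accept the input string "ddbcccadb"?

start: ε-closure({0}) = {0}
'd' @ 1: {}  — state set empty
rest 'dbcccadb' ignored (set empty)
final: {}; accept 5 not in set

Answer: REJECT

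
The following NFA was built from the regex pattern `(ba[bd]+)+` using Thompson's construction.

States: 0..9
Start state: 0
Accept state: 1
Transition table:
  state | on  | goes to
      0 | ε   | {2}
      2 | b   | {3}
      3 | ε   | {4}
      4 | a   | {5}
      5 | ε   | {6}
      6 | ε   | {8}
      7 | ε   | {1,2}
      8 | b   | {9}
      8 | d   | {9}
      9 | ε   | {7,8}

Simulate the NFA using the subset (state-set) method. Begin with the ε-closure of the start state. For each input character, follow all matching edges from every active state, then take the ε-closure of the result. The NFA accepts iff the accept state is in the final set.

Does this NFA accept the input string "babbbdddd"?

start: ε-closure({0}) = {0,2}
'b' @ 1: {3,4}
'a' @ 2: {5,6,8}
'b' @ 3: {1,2,7,8,9}  ✓accept
'b' @ 4: {1,2,3,4,7,8,9}  ✓accept
'b' @ 5: {1,2,3,4,7,8,9}  ✓accept
'd' @ 6: {1,2,7,8,9}  ✓accept
'd' @ 7: {1,2,7,8,9}  ✓accept
'd' @ 8: {1,2,7,8,9}  ✓accept
'd' @ 9: {1,2,7,8,9}  ✓accept
final: {1,2,7,8,9}; accept 1 in set

Answer: ACCEPT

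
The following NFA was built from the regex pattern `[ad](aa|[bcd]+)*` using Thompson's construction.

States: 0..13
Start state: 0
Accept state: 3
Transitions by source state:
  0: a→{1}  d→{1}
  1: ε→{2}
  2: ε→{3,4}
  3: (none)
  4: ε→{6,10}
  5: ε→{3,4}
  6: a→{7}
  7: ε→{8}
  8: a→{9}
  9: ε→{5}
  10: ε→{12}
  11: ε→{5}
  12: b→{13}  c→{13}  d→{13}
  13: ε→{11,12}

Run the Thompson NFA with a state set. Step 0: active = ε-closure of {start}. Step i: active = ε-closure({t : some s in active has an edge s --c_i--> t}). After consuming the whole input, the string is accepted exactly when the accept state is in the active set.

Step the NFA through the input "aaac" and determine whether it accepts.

Answer: ACCEPT

Steps:
S₀ = ε-closure({0}) = {0}
'a' @ 1: {1,2,3,4,6,10,12}  ✓accept
'a' @ 2: {7,8}
'a' @ 3: {3,4,5,6,9,10,12}  ✓accept
'c' @ 4: {3,4,5,6,10,11,12,13}  ✓accept
end set {3,4,5,6,10,11,12,13} — state 3 in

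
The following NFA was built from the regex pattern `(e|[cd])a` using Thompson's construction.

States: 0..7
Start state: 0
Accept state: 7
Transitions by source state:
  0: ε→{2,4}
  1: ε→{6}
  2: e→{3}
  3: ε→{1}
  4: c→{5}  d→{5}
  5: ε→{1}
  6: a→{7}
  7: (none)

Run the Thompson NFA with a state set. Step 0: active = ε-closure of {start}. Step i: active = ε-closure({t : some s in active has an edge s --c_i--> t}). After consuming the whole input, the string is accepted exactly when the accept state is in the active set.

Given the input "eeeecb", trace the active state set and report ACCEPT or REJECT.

S₀ = ε-closure({0}) = {0,2,4}
'e' @ 1: {1,3,6}
'e' @ 2: {}  — dead — no transitions
rest 'eecb' ignored (set empty)
final: {}; accept 7 not in set

Answer: REJECT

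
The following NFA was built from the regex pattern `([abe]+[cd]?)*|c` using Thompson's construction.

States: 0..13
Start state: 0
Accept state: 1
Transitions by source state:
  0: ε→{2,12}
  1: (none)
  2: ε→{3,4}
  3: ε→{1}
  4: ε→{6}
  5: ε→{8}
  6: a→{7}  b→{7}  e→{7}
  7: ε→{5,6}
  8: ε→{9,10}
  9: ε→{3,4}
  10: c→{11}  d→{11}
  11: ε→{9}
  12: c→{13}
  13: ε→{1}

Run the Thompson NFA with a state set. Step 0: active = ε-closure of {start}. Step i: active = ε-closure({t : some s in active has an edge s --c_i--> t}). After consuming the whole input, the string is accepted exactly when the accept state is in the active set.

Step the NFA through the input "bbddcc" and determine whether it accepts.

initial (ε-close {0}): {0,1,2,3,4,6,12}
'b' @ 1: {1,3,4,5,6,7,8,9,10}  (accept∈set)
'b' @ 2: {1,3,4,5,6,7,8,9,10}  (accept∈set)
'd' @ 3: {1,3,4,6,9,11}  (accept∈set)
'd' @ 4: {}  — dead — no transitions
rest 'cc' ignored (set empty)
end set {} — state 1 not in

Answer: REJECT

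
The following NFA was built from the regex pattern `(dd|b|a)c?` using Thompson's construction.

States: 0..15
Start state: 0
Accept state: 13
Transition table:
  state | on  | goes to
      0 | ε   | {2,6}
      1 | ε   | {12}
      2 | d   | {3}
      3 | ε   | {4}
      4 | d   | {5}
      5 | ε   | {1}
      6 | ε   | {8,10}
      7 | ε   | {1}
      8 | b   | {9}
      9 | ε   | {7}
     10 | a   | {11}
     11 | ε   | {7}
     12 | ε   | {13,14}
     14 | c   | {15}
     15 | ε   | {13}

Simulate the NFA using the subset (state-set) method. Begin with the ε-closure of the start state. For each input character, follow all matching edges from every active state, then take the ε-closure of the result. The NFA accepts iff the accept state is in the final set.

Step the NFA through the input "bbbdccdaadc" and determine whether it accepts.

S₀ = ε-closure({0}) = {0,2,6,8,10}
'b' @ 1: {1,7,9,12,13,14}  [accepting]
'b' @ 2: {}  — state set empty
rest 'bdccdaadc' ignored (set empty)
final: {}; accept 13 not in set

Answer: REJECT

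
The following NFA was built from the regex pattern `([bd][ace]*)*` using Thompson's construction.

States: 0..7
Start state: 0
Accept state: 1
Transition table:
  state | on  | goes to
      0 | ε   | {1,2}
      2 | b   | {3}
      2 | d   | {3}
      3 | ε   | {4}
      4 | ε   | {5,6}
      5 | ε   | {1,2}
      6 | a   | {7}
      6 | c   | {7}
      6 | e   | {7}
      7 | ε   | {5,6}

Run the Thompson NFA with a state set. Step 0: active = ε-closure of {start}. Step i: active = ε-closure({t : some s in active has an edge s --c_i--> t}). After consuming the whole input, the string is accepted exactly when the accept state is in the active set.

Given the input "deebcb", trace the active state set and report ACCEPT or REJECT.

Answer: ACCEPT

Steps:
initial (ε-close {0}): {0,1,2}
'd' @ 1: {1,2,3,4,5,6}  ✓accept
'e' @ 2: {1,2,5,6,7}  ✓accept
'e' @ 3: {1,2,5,6,7}  ✓accept
'b' @ 4: {1,2,3,4,5,6}  ✓accept
'c' @ 5: {1,2,5,6,7}  ✓accept
'b' @ 6: {1,2,3,4,5,6}  ✓accept
after full input: {1,2,3,4,5,6}  (accept=1 in)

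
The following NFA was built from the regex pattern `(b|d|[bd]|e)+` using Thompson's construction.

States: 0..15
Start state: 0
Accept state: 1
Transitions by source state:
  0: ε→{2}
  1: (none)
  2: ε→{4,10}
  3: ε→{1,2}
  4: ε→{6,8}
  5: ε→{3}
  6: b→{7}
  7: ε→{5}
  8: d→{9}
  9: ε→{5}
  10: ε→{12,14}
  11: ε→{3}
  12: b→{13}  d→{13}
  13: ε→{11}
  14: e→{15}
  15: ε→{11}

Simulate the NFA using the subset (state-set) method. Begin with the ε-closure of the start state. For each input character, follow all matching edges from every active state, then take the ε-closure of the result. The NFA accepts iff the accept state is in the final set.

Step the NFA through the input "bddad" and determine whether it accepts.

S₀ = ε-closure({0}) = {0,2,4,6,8,10,12,14}
'b' @ 1: {1,2,3,4,5,6,7,8,10,11,12,13,14}  (accept∈set)
'd' @ 2: {1,2,3,4,5,6,8,9,10,11,12,13,14}  (accept∈set)
'd' @ 3: {1,2,3,4,5,6,8,9,10,11,12,13,14}  (accept∈set)
'a' @ 4: {}  — dead — no transitions
rest 'd' ignored (set empty)
end set {} — state 1 not in

Answer: REJECT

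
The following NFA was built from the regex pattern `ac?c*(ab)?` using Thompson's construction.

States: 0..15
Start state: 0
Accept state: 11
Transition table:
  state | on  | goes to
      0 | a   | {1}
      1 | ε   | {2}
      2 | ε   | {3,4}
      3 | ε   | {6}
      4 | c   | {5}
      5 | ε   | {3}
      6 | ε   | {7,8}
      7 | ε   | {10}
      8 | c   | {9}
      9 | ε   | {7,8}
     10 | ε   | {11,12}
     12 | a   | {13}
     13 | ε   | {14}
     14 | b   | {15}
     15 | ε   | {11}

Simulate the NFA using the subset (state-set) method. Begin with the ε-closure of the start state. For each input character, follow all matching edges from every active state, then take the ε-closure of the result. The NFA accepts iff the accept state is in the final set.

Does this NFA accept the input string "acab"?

Answer: ACCEPT

Derivation:
initial (ε-close {0}): {0}
'a' @ 1: {1,2,3,4,6,7,8,10,11,12}  (accept∈set)
'c' @ 2: {3,5,6,7,8,9,10,11,12}  (accept∈set)
'a' @ 3: {13,14}
'b' @ 4: {11,15}  (accept∈set)
end set {11,15} — state 11 in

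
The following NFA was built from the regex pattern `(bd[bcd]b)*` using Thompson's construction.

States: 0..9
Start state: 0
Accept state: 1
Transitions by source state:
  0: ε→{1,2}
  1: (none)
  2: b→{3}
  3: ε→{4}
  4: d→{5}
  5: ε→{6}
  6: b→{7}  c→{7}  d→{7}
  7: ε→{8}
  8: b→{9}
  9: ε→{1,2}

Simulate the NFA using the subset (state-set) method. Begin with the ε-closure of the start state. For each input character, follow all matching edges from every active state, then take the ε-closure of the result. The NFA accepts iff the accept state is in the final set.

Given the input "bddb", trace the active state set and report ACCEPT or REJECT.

Answer: ACCEPT

Derivation:
start: ε-closure({0}) = {0,1,2}
'b' @ 1: {3,4}
'd' @ 2: {5,6}
'd' @ 3: {7,8}
'b' @ 4: {1,2,9}  ✓accept
end set {1,2,9} — state 1 in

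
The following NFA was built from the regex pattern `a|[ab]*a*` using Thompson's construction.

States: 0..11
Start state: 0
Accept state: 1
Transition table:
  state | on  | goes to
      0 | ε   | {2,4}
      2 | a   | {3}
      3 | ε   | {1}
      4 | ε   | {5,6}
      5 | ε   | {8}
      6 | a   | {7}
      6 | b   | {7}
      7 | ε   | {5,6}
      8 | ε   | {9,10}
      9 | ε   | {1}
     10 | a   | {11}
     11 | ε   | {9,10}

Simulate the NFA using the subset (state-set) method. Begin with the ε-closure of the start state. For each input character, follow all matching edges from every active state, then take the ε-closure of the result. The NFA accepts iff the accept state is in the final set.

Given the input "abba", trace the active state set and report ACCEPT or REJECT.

start: ε-closure({0}) = {0,1,2,4,5,6,8,9,10}
'a' @ 1: {1,3,5,6,7,8,9,10,11}  ✓accept
'b' @ 2: {1,5,6,7,8,9,10}  ✓accept
'b' @ 3: {1,5,6,7,8,9,10}  ✓accept
'a' @ 4: {1,5,6,7,8,9,10,11}  ✓accept
end set {1,5,6,7,8,9,10,11} — state 1 in

Answer: ACCEPT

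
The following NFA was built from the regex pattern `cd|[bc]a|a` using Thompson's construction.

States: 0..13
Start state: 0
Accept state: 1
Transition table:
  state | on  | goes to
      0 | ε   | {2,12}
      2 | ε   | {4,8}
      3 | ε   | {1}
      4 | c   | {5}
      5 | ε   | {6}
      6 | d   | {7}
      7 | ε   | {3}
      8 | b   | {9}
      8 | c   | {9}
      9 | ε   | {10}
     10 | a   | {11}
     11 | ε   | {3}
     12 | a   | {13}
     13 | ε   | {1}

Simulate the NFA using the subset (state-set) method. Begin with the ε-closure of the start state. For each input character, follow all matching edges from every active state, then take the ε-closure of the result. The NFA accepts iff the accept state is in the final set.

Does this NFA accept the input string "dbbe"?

Answer: REJECT

Steps:
S₀ = ε-closure({0}) = {0,2,4,8,12}
'd' @ 1: {}  — dead — no transitions
rest 'bbe' ignored (set empty)
end set {} — state 1 not in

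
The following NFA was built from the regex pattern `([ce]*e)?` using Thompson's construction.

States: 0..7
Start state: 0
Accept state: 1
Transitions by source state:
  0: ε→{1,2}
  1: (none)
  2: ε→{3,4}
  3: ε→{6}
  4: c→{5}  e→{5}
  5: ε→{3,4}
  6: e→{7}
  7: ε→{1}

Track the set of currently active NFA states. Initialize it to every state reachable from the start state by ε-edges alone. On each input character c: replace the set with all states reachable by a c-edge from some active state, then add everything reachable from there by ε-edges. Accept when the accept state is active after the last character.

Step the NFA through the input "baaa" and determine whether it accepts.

Answer: REJECT

Derivation:
initial (ε-close {0}): {0,1,2,3,4,6}
'b' @ 1: {}  — no active states
rest 'aaa' ignored (set empty)
final: {}; accept 1 not in set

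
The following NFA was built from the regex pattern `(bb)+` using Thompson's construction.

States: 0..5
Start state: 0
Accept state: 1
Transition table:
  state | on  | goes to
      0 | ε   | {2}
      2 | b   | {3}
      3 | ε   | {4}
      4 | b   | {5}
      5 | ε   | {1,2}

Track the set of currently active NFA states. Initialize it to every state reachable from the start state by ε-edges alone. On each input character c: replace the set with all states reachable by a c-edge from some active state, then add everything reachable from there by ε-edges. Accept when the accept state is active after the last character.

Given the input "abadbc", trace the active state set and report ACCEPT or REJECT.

Answer: REJECT

Trace:
start: ε-closure({0}) = {0,2}
'a' @ 1: {}  — dead — no transitions
rest 'badbc' ignored (set empty)
final: {}; accept 1 not in set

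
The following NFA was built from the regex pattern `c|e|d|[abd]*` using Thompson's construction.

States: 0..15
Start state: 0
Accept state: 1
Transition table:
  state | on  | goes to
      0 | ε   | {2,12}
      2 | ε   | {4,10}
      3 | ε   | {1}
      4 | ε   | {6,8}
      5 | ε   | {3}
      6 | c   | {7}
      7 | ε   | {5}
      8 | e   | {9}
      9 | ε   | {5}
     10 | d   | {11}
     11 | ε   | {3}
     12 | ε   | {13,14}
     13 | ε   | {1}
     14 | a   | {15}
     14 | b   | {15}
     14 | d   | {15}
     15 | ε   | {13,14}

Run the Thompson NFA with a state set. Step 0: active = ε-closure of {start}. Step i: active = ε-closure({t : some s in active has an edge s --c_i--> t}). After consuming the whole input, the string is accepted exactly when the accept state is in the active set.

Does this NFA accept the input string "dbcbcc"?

Answer: REJECT

Steps:
initial (ε-close {0}): {0,1,2,4,6,8,10,12,13,14}
'd' @ 1: {1,3,11,13,14,15}  (accept∈set)
'b' @ 2: {1,13,14,15}  (accept∈set)
'c' @ 3: {}  — state set empty
rest 'bcc' ignored (set empty)
final: {}; accept 1 not in set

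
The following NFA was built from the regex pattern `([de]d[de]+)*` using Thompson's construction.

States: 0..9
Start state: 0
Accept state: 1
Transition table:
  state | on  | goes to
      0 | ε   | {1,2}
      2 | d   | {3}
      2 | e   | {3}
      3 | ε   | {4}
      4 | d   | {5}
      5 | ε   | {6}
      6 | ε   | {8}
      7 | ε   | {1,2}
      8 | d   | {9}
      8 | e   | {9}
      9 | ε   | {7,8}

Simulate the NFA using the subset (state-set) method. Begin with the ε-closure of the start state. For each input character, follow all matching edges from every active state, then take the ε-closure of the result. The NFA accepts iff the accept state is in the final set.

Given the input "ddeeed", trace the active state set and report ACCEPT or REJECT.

Answer: ACCEPT

Derivation:
S₀ = ε-closure({0}) = {0,1,2}
'd' @ 1: {3,4}
'd' @ 2: {5,6,8}
'e' @ 3: {1,2,7,8,9}  ✓accept
'e' @ 4: {1,2,3,4,7,8,9}  ✓accept
'e' @ 5: {1,2,3,4,7,8,9}  ✓accept
'd' @ 6: {1,2,3,4,5,6,7,8,9}  ✓accept
end set {1,2,3,4,5,6,7,8,9} — state 1 in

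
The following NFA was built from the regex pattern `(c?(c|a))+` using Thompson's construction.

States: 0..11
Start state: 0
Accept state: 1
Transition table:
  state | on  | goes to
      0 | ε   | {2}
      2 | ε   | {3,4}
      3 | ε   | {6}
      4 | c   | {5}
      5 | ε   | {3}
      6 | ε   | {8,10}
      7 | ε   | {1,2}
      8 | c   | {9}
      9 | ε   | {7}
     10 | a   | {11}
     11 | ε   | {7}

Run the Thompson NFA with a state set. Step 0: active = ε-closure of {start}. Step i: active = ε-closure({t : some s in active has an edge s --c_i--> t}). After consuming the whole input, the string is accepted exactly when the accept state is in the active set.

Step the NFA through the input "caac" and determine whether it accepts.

Answer: ACCEPT

Trace:
S₀ = ε-closure({0}) = {0,2,3,4,6,8,10}
'c' @ 1: {1,2,3,4,5,6,7,8,9,10}  [accepting]
'a' @ 2: {1,2,3,4,6,7,8,10,11}  [accepting]
'a' @ 3: {1,2,3,4,6,7,8,10,11}  [accepting]
'c' @ 4: {1,2,3,4,5,6,7,8,9,10}  [accepting]
after full input: {1,2,3,4,5,6,7,8,9,10}  (accept=1 in)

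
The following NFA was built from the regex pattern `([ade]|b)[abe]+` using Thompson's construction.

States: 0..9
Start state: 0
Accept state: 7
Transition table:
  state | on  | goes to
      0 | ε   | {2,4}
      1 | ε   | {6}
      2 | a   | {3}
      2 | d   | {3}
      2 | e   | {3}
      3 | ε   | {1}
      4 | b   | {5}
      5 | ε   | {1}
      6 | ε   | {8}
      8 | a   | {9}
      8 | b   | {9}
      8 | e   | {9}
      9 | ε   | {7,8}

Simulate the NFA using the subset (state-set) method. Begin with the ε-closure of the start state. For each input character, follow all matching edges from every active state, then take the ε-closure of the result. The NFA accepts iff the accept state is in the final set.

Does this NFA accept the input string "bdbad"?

Answer: REJECT

Derivation:
start: ε-closure({0}) = {0,2,4}
'b' @ 1: {1,5,6,8}
'd' @ 2: {}  — no active states
rest 'bad' ignored (set empty)
final: {}; accept 7 not in set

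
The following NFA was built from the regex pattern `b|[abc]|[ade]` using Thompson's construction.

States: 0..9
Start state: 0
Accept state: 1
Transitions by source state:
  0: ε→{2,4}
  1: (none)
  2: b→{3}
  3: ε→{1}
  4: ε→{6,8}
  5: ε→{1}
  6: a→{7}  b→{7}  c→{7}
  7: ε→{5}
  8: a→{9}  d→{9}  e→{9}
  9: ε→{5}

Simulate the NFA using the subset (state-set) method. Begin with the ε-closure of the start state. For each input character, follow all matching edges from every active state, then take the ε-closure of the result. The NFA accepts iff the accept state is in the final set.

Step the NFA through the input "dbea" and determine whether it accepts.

Answer: REJECT

Derivation:
S₀ = ε-closure({0}) = {0,2,4,6,8}
'd' @ 1: {1,5,9}  [accepting]
'b' @ 2: {}  — dead — no transitions
rest 'ea' ignored (set empty)
final: {}; accept 1 not in set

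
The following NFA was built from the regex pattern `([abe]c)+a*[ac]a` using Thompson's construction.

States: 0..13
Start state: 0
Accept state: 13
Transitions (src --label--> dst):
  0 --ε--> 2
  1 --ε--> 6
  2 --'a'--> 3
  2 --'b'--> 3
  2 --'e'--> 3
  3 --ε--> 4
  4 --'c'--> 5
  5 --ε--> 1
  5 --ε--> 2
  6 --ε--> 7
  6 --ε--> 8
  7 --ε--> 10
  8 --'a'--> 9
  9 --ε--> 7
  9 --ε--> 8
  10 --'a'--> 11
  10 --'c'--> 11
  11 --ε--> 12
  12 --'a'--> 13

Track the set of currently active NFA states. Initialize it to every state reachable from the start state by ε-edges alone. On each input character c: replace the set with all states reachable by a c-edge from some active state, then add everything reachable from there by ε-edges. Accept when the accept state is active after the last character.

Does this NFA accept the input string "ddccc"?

Answer: REJECT

Steps:
initial (ε-close {0}): {0,2}
'd' @ 1: {}  — no active states
rest 'dccc' ignored (set empty)
final: {}; accept 13 not in set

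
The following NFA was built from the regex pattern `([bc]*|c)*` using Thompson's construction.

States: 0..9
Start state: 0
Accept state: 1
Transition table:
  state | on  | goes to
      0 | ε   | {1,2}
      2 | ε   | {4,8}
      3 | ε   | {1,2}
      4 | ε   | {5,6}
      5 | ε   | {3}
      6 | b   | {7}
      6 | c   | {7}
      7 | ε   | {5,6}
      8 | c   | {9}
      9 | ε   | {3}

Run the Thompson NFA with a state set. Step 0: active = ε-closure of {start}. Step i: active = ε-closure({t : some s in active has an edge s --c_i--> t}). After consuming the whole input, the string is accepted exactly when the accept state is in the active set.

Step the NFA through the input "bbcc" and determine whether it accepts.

Answer: ACCEPT

Steps:
initial (ε-close {0}): {0,1,2,3,4,5,6,8}
'b' @ 1: {1,2,3,4,5,6,7,8}  ✓accept
'b' @ 2: {1,2,3,4,5,6,7,8}  ✓accept
'c' @ 3: {1,2,3,4,5,6,7,8,9}  ✓accept
'c' @ 4: {1,2,3,4,5,6,7,8,9}  ✓accept
after full input: {1,2,3,4,5,6,7,8,9}  (accept=1 in)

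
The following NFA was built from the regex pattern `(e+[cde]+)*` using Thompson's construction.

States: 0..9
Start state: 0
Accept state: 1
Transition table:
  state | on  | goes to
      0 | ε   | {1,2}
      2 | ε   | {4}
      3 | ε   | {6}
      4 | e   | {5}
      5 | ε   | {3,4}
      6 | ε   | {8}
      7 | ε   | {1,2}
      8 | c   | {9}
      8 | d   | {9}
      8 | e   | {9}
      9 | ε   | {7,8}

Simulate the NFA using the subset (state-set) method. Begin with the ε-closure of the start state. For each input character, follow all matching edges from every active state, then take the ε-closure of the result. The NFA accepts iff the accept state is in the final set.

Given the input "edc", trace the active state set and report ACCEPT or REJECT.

initial (ε-close {0}): {0,1,2,4}
'e' @ 1: {3,4,5,6,8}
'd' @ 2: {1,2,4,7,8,9}  (accept∈set)
'c' @ 3: {1,2,4,7,8,9}  (accept∈set)
after full input: {1,2,4,7,8,9}  (accept=1 in)

Answer: ACCEPT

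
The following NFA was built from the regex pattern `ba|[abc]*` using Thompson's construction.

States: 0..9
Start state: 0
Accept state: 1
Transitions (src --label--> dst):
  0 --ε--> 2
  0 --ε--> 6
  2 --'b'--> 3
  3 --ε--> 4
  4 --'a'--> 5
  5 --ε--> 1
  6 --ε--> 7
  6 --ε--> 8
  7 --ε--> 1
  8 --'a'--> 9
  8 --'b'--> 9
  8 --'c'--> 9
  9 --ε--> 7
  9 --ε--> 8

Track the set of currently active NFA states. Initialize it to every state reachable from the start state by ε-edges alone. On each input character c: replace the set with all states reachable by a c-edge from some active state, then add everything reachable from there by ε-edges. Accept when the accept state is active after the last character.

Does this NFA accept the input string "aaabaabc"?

initial (ε-close {0}): {0,1,2,6,7,8}
'a' @ 1: {1,7,8,9}  [accepting]
'a' @ 2: {1,7,8,9}  [accepting]
'a' @ 3: {1,7,8,9}  [accepting]
'b' @ 4: {1,7,8,9}  [accepting]
'a' @ 5: {1,7,8,9}  [accepting]
'a' @ 6: {1,7,8,9}  [accepting]
'b' @ 7: {1,7,8,9}  [accepting]
'c' @ 8: {1,7,8,9}  [accepting]
after full input: {1,7,8,9}  (accept=1 in)

Answer: ACCEPT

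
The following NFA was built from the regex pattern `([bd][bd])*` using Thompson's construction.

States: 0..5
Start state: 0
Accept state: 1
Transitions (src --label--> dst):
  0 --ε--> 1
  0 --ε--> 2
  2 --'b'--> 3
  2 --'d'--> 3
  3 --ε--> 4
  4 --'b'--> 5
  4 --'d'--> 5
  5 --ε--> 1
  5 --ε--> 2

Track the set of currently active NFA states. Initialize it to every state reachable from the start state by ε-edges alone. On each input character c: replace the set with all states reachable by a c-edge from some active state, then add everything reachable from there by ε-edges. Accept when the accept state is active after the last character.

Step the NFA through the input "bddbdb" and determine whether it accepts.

Answer: ACCEPT

Trace:
S₀ = ε-closure({0}) = {0,1,2}
'b' @ 1: {3,4}
'd' @ 2: {1,2,5}  (accept∈set)
'd' @ 3: {3,4}
'b' @ 4: {1,2,5}  (accept∈set)
'd' @ 5: {3,4}
'b' @ 6: {1,2,5}  (accept∈set)
final: {1,2,5}; accept 1 in set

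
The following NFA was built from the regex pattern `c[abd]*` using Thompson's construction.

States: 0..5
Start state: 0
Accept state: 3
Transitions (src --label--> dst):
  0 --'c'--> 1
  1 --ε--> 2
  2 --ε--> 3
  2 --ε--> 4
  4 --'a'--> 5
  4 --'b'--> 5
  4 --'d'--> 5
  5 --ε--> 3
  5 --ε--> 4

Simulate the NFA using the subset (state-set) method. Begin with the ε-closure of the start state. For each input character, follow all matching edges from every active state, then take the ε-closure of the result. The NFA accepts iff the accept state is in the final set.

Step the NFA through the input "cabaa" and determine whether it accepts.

S₀ = ε-closure({0}) = {0}
'c' @ 1: {1,2,3,4}  (accept∈set)
'a' @ 2: {3,4,5}  (accept∈set)
'b' @ 3: {3,4,5}  (accept∈set)
'a' @ 4: {3,4,5}  (accept∈set)
'a' @ 5: {3,4,5}  (accept∈set)
end set {3,4,5} — state 3 in

Answer: ACCEPT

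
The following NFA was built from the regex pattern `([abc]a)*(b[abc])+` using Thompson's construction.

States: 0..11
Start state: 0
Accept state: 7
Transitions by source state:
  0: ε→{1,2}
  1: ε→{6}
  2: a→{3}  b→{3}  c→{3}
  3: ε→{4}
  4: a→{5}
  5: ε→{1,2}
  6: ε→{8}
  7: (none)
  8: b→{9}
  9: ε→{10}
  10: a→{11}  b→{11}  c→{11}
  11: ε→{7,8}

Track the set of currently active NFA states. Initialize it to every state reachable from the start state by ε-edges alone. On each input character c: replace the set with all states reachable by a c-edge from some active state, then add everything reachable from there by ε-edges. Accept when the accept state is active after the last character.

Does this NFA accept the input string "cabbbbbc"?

Answer: ACCEPT

Steps:
S₀ = ε-closure({0}) = {0,1,2,6,8}
'c' @ 1: {3,4}
'a' @ 2: {1,2,5,6,8}
'b' @ 3: {3,4,9,10}
'b' @ 4: {7,8,11}  [accepting]
'b' @ 5: {9,10}
'b' @ 6: {7,8,11}  [accepting]
'b' @ 7: {9,10}
'c' @ 8: {7,8,11}  [accepting]
after full input: {7,8,11}  (accept=7 in)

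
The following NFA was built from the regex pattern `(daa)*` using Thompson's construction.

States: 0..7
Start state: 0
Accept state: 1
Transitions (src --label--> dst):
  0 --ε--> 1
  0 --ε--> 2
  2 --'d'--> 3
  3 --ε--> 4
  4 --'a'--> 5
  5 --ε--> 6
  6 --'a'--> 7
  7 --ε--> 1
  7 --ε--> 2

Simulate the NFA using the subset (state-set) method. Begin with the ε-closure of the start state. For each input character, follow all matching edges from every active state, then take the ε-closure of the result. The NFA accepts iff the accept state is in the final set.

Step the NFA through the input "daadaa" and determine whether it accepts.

Answer: ACCEPT

Steps:
start: ε-closure({0}) = {0,1,2}
'd' @ 1: {3,4}
'a' @ 2: {5,6}
'a' @ 3: {1,2,7}  ✓accept
'd' @ 4: {3,4}
'a' @ 5: {5,6}
'a' @ 6: {1,2,7}  ✓accept
final: {1,2,7}; accept 1 in set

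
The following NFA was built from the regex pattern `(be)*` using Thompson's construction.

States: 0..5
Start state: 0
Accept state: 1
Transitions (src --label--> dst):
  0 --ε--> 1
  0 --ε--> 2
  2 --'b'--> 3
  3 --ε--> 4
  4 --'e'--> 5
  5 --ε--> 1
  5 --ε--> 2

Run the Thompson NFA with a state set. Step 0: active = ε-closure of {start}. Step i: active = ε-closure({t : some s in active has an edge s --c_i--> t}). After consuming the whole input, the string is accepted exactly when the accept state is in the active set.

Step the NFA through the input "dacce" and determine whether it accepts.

initial (ε-close {0}): {0,1,2}
'd' @ 1: {}  — dead — no transitions
rest 'acce' ignored (set empty)
after full input: {}  (accept=1 not in)

Answer: REJECT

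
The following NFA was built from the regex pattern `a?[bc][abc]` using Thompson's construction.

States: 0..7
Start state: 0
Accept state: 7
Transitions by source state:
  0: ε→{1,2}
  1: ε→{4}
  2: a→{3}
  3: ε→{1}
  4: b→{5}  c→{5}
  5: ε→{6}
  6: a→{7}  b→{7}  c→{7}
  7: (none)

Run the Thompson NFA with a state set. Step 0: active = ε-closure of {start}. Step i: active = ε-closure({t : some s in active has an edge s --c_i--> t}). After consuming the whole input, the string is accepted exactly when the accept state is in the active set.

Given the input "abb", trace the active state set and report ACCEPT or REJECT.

Answer: ACCEPT

Derivation:
initial (ε-close {0}): {0,1,2,4}
'a' @ 1: {1,3,4}
'b' @ 2: {5,6}
'b' @ 3: {7}  [accepting]
after full input: {7}  (accept=7 in)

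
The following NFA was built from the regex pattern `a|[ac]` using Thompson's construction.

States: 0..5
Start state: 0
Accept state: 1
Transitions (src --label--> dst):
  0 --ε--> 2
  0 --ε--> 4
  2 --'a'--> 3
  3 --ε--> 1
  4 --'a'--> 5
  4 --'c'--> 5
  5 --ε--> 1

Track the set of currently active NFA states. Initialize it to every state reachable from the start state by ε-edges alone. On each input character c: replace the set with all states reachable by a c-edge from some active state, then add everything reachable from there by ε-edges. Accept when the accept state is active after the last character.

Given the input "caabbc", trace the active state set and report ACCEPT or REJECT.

start: ε-closure({0}) = {0,2,4}
'c' @ 1: {1,5}  (accept∈set)
'a' @ 2: {}  — no active states
rest 'abbc' ignored (set empty)
final: {}; accept 1 not in set

Answer: REJECT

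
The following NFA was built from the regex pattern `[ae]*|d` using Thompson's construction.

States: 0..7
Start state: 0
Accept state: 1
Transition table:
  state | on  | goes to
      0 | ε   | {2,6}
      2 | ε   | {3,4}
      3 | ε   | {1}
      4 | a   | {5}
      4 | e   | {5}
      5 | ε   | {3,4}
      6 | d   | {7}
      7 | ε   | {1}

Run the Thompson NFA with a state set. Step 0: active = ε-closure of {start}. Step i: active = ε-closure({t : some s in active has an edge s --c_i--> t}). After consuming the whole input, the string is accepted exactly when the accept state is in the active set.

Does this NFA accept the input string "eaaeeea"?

S₀ = ε-closure({0}) = {0,1,2,3,4,6}
'e' @ 1: {1,3,4,5}  ✓accept
'a' @ 2: {1,3,4,5}  ✓accept
'a' @ 3: {1,3,4,5}  ✓accept
'e' @ 4: {1,3,4,5}  ✓accept
'e' @ 5: {1,3,4,5}  ✓accept
'e' @ 6: {1,3,4,5}  ✓accept
'a' @ 7: {1,3,4,5}  ✓accept
end set {1,3,4,5} — state 1 in

Answer: ACCEPT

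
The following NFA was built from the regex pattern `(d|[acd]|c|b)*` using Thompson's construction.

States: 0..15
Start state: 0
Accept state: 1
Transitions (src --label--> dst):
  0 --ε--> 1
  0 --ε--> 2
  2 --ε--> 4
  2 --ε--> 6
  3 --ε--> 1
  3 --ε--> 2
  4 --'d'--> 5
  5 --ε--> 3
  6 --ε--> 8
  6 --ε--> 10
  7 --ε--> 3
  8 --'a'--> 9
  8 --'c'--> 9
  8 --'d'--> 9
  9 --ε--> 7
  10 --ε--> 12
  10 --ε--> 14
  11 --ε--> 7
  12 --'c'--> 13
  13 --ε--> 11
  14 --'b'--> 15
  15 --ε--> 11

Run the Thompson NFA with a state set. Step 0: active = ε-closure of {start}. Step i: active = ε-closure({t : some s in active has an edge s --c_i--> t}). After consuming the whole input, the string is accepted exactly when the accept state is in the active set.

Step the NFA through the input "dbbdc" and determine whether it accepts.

Answer: ACCEPT

Derivation:
S₀ = ε-closure({0}) = {0,1,2,4,6,8,10,12,14}
'd' @ 1: {1,2,3,4,5,6,7,8,9,10,12,14}  [accepting]
'b' @ 2: {1,2,3,4,6,7,8,10,11,12,14,15}  [accepting]
'b' @ 3: {1,2,3,4,6,7,8,10,11,12,14,15}  [accepting]
'd' @ 4: {1,2,3,4,5,6,7,8,9,10,12,14}  [accepting]
'c' @ 5: {1,2,3,4,6,7,8,9,10,11,12,13,14}  [accepting]
after full input: {1,2,3,4,6,7,8,9,10,11,12,13,14}  (accept=1 in)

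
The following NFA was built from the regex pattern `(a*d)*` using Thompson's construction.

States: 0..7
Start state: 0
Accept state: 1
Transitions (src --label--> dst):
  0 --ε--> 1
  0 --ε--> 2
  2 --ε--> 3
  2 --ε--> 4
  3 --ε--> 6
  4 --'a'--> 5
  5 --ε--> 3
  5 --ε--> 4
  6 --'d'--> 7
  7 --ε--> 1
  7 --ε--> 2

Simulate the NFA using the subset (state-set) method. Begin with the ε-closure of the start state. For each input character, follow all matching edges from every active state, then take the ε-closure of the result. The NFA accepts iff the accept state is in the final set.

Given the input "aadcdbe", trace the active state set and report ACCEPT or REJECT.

start: ε-closure({0}) = {0,1,2,3,4,6}
'a' @ 1: {3,4,5,6}
'a' @ 2: {3,4,5,6}
'd' @ 3: {1,2,3,4,6,7}  ✓accept
'c' @ 4: {}  — dead — no transitions
rest 'dbe' ignored (set empty)
end set {} — state 1 not in

Answer: REJECT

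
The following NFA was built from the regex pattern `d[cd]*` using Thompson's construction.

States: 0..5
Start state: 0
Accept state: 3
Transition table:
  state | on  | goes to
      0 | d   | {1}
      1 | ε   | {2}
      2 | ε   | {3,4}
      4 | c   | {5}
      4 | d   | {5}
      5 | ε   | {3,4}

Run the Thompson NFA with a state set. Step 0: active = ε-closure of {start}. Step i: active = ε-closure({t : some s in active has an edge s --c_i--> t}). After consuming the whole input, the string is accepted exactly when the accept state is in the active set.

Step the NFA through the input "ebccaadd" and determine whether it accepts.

initial (ε-close {0}): {0}
'e' @ 1: {}  — dead — no transitions
rest 'bccaadd' ignored (set empty)
final: {}; accept 3 not in set

Answer: REJECT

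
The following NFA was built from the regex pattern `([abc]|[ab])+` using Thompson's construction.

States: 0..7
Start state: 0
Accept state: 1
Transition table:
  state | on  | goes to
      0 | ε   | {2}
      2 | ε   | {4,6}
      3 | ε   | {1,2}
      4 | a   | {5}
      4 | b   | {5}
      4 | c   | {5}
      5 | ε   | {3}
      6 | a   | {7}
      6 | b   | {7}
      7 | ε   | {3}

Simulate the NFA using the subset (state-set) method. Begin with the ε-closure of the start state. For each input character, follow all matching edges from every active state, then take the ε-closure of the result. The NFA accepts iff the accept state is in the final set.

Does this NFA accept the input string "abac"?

S₀ = ε-closure({0}) = {0,2,4,6}
'a' @ 1: {1,2,3,4,5,6,7}  [accepting]
'b' @ 2: {1,2,3,4,5,6,7}  [accepting]
'a' @ 3: {1,2,3,4,5,6,7}  [accepting]
'c' @ 4: {1,2,3,4,5,6}  [accepting]
after full input: {1,2,3,4,5,6}  (accept=1 in)

Answer: ACCEPT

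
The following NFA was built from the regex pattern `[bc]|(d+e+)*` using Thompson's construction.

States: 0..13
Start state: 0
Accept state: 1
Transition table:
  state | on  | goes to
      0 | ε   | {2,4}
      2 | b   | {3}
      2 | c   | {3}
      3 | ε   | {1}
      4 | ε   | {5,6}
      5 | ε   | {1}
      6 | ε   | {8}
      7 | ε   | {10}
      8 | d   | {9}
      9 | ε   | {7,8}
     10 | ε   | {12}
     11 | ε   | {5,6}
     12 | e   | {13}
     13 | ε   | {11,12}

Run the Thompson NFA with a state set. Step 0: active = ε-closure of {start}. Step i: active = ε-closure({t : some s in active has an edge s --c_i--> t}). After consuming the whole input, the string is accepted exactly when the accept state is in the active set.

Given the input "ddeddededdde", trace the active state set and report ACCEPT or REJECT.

Answer: ACCEPT

Derivation:
start: ε-closure({0}) = {0,1,2,4,5,6,8}
'd' @ 1: {7,8,9,10,12}
'd' @ 2: {7,8,9,10,12}
'e' @ 3: {1,5,6,8,11,12,13}  [accepting]
'd' @ 4: {7,8,9,10,12}
'd' @ 5: {7,8,9,10,12}
'e' @ 6: {1,5,6,8,11,12,13}  [accepting]
'd' @ 7: {7,8,9,10,12}
'e' @ 8: {1,5,6,8,11,12,13}  [accepting]
'd' @ 9: {7,8,9,10,12}
'd' @ 10: {7,8,9,10,12}
'd' @ 11: {7,8,9,10,12}
'e' @ 12: {1,5,6,8,11,12,13}  [accepting]
final: {1,5,6,8,11,12,13}; accept 1 in set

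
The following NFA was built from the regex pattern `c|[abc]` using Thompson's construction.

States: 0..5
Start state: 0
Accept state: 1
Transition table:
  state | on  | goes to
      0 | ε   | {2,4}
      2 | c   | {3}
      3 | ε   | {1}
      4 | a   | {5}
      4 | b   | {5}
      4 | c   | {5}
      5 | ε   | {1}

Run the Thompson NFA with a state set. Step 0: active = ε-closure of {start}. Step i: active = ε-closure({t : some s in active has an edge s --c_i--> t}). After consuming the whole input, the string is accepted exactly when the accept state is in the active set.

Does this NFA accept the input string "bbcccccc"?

initial (ε-close {0}): {0,2,4}
'b' @ 1: {1,5}  (accept∈set)
'b' @ 2: {}  — state set empty
rest 'cccccc' ignored (set empty)
final: {}; accept 1 not in set

Answer: REJECT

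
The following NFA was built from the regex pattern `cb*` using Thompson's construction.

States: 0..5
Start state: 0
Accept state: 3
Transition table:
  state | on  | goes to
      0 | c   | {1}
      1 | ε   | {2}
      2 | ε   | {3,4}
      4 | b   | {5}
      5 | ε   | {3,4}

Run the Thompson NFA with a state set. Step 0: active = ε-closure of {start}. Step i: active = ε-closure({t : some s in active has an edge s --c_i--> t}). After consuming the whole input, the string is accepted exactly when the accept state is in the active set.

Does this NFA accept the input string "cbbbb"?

Answer: ACCEPT

Trace:
initial (ε-close {0}): {0}
'c' @ 1: {1,2,3,4}  ✓accept
'b' @ 2: {3,4,5}  ✓accept
'b' @ 3: {3,4,5}  ✓accept
'b' @ 4: {3,4,5}  ✓accept
'b' @ 5: {3,4,5}  ✓accept
after full input: {3,4,5}  (accept=3 in)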